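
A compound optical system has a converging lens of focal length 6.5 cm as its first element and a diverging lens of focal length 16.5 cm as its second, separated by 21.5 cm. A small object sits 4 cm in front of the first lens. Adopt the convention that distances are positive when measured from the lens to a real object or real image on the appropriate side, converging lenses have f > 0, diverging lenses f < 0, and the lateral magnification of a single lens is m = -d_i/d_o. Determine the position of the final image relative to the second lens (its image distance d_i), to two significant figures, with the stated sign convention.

-11 cm

Applying the thin-lens equation to the first lens, 1/6.5 = 1/4 + 1/d_i1, which gives d_i1 = -10.400 cm.
With d_i1 < 0 the first image is virtual and lies on the object side; the object distance for lens 2 is d_o2 = 21.5 - (-10.400) = 31.900 cm.
Applying the thin-lens equation again with f_2 = -16.5 cm and d_o2 = 31.900 cm gives d_i2 = -10.875 cm.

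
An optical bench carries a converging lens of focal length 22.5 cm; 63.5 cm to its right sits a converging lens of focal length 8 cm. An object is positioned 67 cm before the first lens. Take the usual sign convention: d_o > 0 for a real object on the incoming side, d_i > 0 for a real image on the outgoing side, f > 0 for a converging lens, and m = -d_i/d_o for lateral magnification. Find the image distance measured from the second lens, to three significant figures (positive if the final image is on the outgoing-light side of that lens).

Lens 1: 1/d_i1 = 1/f_1 - 1/d_o1 = 1/22.5 - 1/67 = 0.02952 cm^-1, so d_i1 = 33.876 cm.
That image sits 29.624 cm in front of the second lens, so d_o2 = 29.624 cm.
Lens 2: 1/d_i2 = 1/f_2 - 1/d_o2 = 1/8 - 1/(29.624) = 0.09124 cm^-1, so d_i2 = 10.960 cm.

11.0 cm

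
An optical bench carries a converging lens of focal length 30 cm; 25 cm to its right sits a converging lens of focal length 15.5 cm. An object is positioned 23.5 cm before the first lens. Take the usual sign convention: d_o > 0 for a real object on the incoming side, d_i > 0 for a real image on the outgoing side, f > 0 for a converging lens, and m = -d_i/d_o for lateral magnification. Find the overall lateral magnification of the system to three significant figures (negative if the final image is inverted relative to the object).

-0.606

First lens: d_i1 = 1/(1/30 - 1/23.5) = -108.462 cm.
m_1 = -(-108.462)/23.5 = 4.6154.
With d_i1 < 0 the first image is virtual and lies on the object side; the object distance for lens 2 is d_o2 = 25 - (-108.462) = 133.462 cm.
Second lens: d_i2 = 1/(1/15.5 - 1/(133.462)) = 17.537 cm.
m_2 = -(17.537)/(133.462) = -0.1314.
Total m = m_1 x m_2 = (4.6154)(-0.1314) = -0.6065.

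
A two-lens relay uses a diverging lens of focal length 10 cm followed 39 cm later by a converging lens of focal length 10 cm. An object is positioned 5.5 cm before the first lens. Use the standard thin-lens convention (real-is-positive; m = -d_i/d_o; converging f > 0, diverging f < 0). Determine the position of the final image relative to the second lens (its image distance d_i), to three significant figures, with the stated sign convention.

13.1 cm

Applying the thin-lens equation to the first lens, 1/(-10) = 1/5.5 + 1/d_i1, which gives d_i1 = -3.548 cm.
With d_i1 < 0 the first image is virtual and lies on the object side; the object distance for lens 2 is d_o2 = 39 - (-3.548) = 42.548 cm.
Applying the thin-lens equation again with f_2 = 10 cm and d_o2 = 42.548 cm gives d_i2 = 13.072 cm.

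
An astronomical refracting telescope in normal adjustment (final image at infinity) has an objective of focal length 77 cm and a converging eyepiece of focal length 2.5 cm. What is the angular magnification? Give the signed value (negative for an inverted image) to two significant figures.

M = -f_obj/f_eye = -77/(2.5) = -30.800.

-31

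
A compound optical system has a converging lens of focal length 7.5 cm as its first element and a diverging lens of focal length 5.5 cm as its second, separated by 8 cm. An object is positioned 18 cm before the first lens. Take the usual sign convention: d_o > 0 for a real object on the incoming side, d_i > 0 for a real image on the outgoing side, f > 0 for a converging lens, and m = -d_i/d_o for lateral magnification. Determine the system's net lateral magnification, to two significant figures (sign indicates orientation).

First lens: d_i1 = 1/(1/7.5 - 1/18) = 12.857 cm.
m_1 = -(12.857)/18 = -0.7143.
This image would form 12.857 cm past lens 1, i.e. 4.857 cm beyond lens 2, so it is a virtual object for lens 2: d_o2 = 8 - 12.857 = -4.857 cm.
Second lens: d_i2 = 1/(1/(-5.5) - 1/(-4.857)) = 41.556 cm.
m_2 = -(41.556)/(-4.857) = 8.5556.
Total m = m_1 x m_2 = (-0.7143)(8.5556) = -6.1111.

-6.1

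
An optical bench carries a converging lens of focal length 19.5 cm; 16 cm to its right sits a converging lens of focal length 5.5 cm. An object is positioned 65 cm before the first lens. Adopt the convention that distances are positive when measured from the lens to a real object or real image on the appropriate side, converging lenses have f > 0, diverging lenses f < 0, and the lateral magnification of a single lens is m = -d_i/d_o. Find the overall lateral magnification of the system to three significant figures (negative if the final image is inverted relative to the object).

First lens: d_i1 = 1/(1/19.5 - 1/65) = 27.857 cm.
m_1 = -(27.857)/65 = -0.4286.
This image would form 27.857 cm past lens 1, i.e. 11.857 cm beyond lens 2, so it is a virtual object for lens 2: d_o2 = 16 - 27.857 = -11.857 cm.
Second lens: d_i2 = 1/(1/5.5 - 1/(-11.857)) = 3.757 cm.
m_2 = -(3.757)/(-11.857) = 0.3169.
Total m = m_1 x m_2 = (-0.4286)(0.3169) = -0.1358.

-0.136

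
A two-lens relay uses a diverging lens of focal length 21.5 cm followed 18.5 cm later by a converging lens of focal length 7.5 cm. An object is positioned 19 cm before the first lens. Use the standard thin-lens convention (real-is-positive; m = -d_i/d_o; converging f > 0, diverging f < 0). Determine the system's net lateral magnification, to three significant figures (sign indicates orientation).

Lens 1: 1/d_i1 = 1/f_1 - 1/d_o1 = 1/(-21.5) - 1/19 = -0.09914 cm^-1, so d_i1 = -10.086 cm.
m_1 = -(-10.086)/19 = 0.5309.
With d_i1 < 0 the first image is virtual and lies on the object side; the object distance for lens 2 is d_o2 = 18.5 - (-10.086) = 28.586 cm.
Lens 2: 1/d_i2 = 1/f_2 - 1/d_o2 = 1/7.5 - 1/(28.586) = 0.09835 cm^-1, so d_i2 = 10.168 cm.
m_2 = -(10.168)/(28.586) = -0.3557.
The system's lateral magnification is m_1 m_2 = (0.5309)(-0.3557) = -0.1888.

-0.189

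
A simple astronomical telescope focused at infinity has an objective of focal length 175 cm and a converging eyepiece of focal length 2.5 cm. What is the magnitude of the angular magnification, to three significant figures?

70.0

|M| = f_obj/|f_eye| = 175/2.5 = 70.000.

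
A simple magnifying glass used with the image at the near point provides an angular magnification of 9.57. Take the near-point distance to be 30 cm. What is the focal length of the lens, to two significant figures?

3.5 cm

For the image at the near point, M = 1 + D/f.
f = D/(M - 1) = 30/(9.57 - 1) = 3.501 cm.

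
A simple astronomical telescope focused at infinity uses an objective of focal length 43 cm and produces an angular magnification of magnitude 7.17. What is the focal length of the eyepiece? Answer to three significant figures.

|M| = f_obj/f_eye, so f_eye = f_obj/|M| = 43/7.17 = 5.997 cm.

6.00 cm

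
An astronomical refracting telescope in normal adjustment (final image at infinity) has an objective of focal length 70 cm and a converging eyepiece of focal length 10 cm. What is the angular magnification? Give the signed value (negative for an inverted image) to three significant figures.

-7.00

M = -f_obj/f_eye = -70/(10) = -7.000.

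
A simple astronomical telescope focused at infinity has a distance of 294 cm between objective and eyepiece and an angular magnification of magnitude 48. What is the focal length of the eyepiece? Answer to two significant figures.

In normal adjustment the tube length equals f_obj + f_eye and |M| = f_obj/f_eye.
So f_obj = 48 f_eye and 48 f_eye + f_eye = 294 cm, giving f_eye = 294/49 = 6.000 cm and f_obj = 288.000 cm.

6.0 cm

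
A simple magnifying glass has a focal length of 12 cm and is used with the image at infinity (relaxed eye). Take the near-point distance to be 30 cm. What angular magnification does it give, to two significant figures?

2.5

M = D/f = 30/12 = 2.500.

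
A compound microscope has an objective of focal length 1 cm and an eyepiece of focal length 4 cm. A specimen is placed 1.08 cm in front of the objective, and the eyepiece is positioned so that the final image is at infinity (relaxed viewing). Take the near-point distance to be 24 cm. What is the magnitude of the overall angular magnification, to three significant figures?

75.0

Objective: 1/d_i = 1/f_obj - 1/d_o = 1/1 - 1/1.08 = 0.07407 cm^-1, so d_i = 13.500 cm.
m_obj = -d_i/d_o = -13.500/1.08 = -12.500.
Eyepiece angular magnification (image at infinity): M_eye = D/f_e = 24/4 = 6.000.
Overall M = m_obj x M_eye = (-12.500)(6.000) = -75.00.
|M| = 75.00.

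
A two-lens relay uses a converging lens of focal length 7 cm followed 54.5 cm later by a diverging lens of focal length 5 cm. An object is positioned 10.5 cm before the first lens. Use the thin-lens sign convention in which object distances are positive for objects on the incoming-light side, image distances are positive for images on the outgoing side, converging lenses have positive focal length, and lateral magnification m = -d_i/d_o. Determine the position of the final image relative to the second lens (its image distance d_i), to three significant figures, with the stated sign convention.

-4.35 cm

Applying the thin-lens equation to the first lens, 1/7 = 1/10.5 + 1/d_i1, which gives d_i1 = 21.000 cm.
The intermediate image is 21.000 cm to the right of lens 1, so d_o2 = L - d_i1 = 54.5 - 21.000 = 33.500 cm.
Applying the thin-lens equation again with f_2 = -5 cm and d_o2 = 33.500 cm gives d_i2 = -4.351 cm.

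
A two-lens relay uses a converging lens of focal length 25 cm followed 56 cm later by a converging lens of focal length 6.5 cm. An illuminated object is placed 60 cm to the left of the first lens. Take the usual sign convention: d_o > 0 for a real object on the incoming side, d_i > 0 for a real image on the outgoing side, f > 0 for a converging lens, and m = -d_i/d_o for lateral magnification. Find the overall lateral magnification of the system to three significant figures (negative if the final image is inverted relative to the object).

Lens 1: 1/d_i1 = 1/f_1 - 1/d_o1 = 1/25 - 1/60 = 0.02333 cm^-1, so d_i1 = 42.857 cm.
m_1 = -(42.857)/60 = -0.7143.
That image sits 13.143 cm in front of the second lens, so d_o2 = 13.143 cm.
Lens 2: 1/d_i2 = 1/f_2 - 1/d_o2 = 1/6.5 - 1/(13.143) = 0.07776 cm^-1, so d_i2 = 12.860 cm.
m_2 = -(12.860)/(13.143) = -0.9785.
The system's lateral magnification is m_1 m_2 = (-0.7143)(-0.9785) = 0.6989.

0.699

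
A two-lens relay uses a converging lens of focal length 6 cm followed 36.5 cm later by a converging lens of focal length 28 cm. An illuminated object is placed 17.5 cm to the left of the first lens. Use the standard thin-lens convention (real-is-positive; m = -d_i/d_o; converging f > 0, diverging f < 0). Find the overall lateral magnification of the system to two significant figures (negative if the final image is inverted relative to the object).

-23

Lens 1: 1/d_i1 = 1/f_1 - 1/d_o1 = 1/6 - 1/17.5 = 0.10952 cm^-1, so d_i1 = 9.130 cm.
m_1 = -(9.130)/17.5 = -0.5217.
Object distance for lens 2: d_o2 = 36.5 - 9.130 = 27.370 cm.
Lens 2: 1/d_i2 = 1/f_2 - 1/d_o2 = 1/28 - 1/(27.370) = -0.00082 cm^-1, so d_i2 = -1215.586 cm.
m_2 = -(-1215.586)/(27.370) = 44.4138.
Total m = m_1 x m_2 = (-0.5217)(44.4138) = -23.1724.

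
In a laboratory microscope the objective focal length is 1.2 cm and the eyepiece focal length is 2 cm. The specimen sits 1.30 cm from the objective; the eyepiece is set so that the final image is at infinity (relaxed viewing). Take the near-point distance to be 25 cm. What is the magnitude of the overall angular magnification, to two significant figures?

Objective: 1/d_i = 1/f_obj - 1/d_o = 1/1.2 - 1/1.30 = 0.06410 cm^-1, so d_i = 15.600 cm.
m_obj = -d_i/d_o = -15.600/1.30 = -12.000.
Eyepiece angular magnification (image at infinity): M_eye = D/f_e = 25/2 = 12.500.
Overall M = m_obj x M_eye = (-12.000)(12.500) = -150.00.
|M| = 150.00.

150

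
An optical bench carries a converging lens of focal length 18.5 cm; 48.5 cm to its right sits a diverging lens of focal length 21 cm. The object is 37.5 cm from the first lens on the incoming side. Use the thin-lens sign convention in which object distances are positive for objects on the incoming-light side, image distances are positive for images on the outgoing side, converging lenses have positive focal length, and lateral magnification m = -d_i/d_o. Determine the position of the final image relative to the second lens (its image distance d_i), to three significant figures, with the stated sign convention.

-7.63 cm

First lens: d_i1 = 1/(1/18.5 - 1/37.5) = 36.513 cm.
Object distance for lens 2: d_o2 = 48.5 - 36.513 = 11.987 cm.
Second lens: d_i2 = 1/(1/(-21) - 1/(11.987)) = -7.631 cm.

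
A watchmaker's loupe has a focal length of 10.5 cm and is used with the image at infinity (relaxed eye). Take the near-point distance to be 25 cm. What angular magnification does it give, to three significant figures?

M = D/f = 25/10.5 = 2.381.

2.38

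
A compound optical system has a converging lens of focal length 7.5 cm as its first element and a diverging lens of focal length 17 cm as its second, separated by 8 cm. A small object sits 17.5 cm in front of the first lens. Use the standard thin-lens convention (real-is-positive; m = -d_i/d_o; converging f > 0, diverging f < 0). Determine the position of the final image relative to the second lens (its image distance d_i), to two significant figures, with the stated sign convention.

Applying the thin-lens equation to the first lens, 1/7.5 = 1/17.5 + 1/d_i1, which gives d_i1 = 13.125 cm.
This image would form 13.125 cm past lens 1, i.e. 5.125 cm beyond lens 2, so it is a virtual object for lens 2: d_o2 = 8 - 13.125 = -5.125 cm.
Applying the thin-lens equation again with f_2 = -17 cm and d_o2 = -5.125 cm gives d_i2 = 7.337 cm.

7.3 cm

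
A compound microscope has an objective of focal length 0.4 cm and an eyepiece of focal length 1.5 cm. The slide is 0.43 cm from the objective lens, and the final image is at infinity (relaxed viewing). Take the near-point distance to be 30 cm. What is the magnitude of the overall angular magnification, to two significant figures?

270

Objective: 1/d_i = 1/f_obj - 1/d_o = 1/0.4 - 1/0.43 = 0.17442 cm^-1, so d_i = 5.733 cm.
m_obj = -d_i/d_o = -5.733/0.43 = -13.333.
Eyepiece angular magnification (image at infinity): M_eye = D/f_e = 30/1.5 = 20.000.
Overall M = m_obj x M_eye = (-13.333)(20.000) = -266.67.
|M| = 266.67.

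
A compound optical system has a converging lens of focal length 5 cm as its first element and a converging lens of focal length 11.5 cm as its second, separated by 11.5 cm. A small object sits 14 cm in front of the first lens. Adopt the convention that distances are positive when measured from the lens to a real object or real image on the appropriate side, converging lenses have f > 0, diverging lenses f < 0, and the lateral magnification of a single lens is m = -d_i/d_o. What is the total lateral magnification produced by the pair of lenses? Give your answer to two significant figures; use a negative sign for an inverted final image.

Lens 1: 1/d_i1 = 1/f_1 - 1/d_o1 = 1/5 - 1/14 = 0.12857 cm^-1, so d_i1 = 7.778 cm.
m_1 = -(7.778)/14 = -0.5556.
Object distance for lens 2: d_o2 = 11.5 - 7.778 = 3.722 cm.
Lens 2: 1/d_i2 = 1/f_2 - 1/d_o2 = 1/11.5 - 1/(3.722) = -0.18170 cm^-1, so d_i2 = -5.504 cm.
m_2 = -(-5.504)/(3.722) = 1.4786.
Overall magnification: m = m_1 m_2 = -0.8214.

-0.82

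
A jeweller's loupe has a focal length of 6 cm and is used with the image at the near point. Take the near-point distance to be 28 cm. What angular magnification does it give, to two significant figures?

5.7

M = 1 + D/f = 1 + 28/6 = 5.667.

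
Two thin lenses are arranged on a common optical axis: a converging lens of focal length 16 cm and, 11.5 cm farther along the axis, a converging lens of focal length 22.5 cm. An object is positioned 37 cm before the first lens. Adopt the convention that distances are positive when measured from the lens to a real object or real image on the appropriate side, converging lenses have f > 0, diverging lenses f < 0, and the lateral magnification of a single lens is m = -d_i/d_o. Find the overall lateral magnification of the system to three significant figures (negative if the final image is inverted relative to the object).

-0.437

Lens 1: 1/d_i1 = 1/f_1 - 1/d_o1 = 1/16 - 1/37 = 0.03547 cm^-1, so d_i1 = 28.190 cm.
m_1 = -(28.190)/37 = -0.7619.
Since 28.190 cm > 11.5 cm, the first image lies past the second lens and serves as a virtual object: d_o2 = L - d_i1 = -16.690 cm.
Lens 2: 1/d_i2 = 1/f_2 - 1/d_o2 = 1/22.5 - 1/(-16.690) = 0.10436 cm^-1, so d_i2 = 9.582 cm.
m_2 = -(9.582)/(-16.690) = 0.5741.
Total m = m_1 x m_2 = (-0.7619)(0.5741) = -0.4374.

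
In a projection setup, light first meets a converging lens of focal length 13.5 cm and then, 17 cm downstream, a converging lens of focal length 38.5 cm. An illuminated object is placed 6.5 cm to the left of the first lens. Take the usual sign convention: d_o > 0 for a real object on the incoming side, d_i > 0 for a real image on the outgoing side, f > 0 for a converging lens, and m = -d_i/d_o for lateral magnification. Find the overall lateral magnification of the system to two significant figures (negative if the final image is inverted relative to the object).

Applying the thin-lens equation to the first lens, 1/13.5 = 1/6.5 + 1/d_i1, which gives d_i1 = -12.536 cm.
Its lateral magnification is m_1 = -d_i1/d_o1 = -(-12.536)/6.5 = 1.9286.
The intermediate image is virtual, 12.536 cm to the left of lens 1, so d_o2 = L - d_i1 = 17 - (-12.536) = 29.536 cm.
Applying the thin-lens equation again with f_2 = 38.5 cm and d_o2 = 29.536 cm gives d_i2 = -126.851 cm.
m_2 = -(-126.851)/(29.536) = 4.2948.
Overall magnification: m = m_1 m_2 = 8.2829.

8.3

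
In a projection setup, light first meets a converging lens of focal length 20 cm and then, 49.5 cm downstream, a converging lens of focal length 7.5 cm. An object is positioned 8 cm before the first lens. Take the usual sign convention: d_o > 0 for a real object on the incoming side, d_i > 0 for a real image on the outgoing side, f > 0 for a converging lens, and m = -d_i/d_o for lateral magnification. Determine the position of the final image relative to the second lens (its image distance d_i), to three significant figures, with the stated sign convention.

Lens 1: 1/d_i1 = 1/f_1 - 1/d_o1 = 1/20 - 1/8 = -0.07500 cm^-1, so d_i1 = -13.333 cm.
With d_i1 < 0 the first image is virtual and lies on the object side; the object distance for lens 2 is d_o2 = 49.5 - (-13.333) = 62.833 cm.
Lens 2: 1/d_i2 = 1/f_2 - 1/d_o2 = 1/7.5 - 1/(62.833) = 0.11742 cm^-1, so d_i2 = 8.517 cm.

8.52 cm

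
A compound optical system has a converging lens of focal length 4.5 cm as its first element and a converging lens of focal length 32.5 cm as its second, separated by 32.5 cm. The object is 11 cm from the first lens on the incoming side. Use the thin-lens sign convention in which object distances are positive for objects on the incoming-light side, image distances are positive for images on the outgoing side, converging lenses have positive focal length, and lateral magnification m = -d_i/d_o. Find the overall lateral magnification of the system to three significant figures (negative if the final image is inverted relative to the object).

Applying the thin-lens equation to the first lens, 1/4.5 = 1/11 + 1/d_i1, which gives d_i1 = 7.615 cm.
Its lateral magnification is m_1 = -d_i1/d_o1 = -(7.615)/11 = -0.6923.
The intermediate image is 7.615 cm to the right of lens 1, so d_o2 = L - d_i1 = 32.5 - 7.615 = 24.885 cm.
Applying the thin-lens equation again with f_2 = 32.5 cm and d_o2 = 24.885 cm gives d_i2 = -106.199 cm.
m_2 = -(-106.199)/(24.885) = 4.2677.
Overall magnification: m = m_1 m_2 = -2.9545.

-2.95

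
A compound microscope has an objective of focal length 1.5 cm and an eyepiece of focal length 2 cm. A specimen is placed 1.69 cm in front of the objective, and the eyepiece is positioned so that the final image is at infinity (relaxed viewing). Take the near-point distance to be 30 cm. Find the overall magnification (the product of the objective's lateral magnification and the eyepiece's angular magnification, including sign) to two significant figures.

-120

Objective: 1/d_i = 1/f_obj - 1/d_o = 1/1.5 - 1/1.69 = 0.07495 cm^-1, so d_i = 13.342 cm.
m_obj = -d_i/d_o = -13.342/1.69 = -7.895.
Eyepiece angular magnification (image at infinity): M_eye = D/f_e = 30/2 = 15.000.
Overall M = m_obj x M_eye = (-7.895)(15.000) = -118.42.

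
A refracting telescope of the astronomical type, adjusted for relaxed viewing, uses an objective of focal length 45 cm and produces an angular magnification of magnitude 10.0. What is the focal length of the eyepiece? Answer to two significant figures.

4.5 cm

|M| = f_obj/f_eye, so f_eye = f_obj/|M| = 45/10.0 = 4.500 cm.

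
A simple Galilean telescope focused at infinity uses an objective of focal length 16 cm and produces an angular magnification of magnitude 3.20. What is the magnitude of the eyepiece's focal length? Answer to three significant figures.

5.00 cm

|M| = f_obj/|f_eye|, so |f_eye| = f_obj/|M| = 16/3.2 = 5.000 cm.
(The eyepiece is diverging, so its signed focal length is -5.000 cm.)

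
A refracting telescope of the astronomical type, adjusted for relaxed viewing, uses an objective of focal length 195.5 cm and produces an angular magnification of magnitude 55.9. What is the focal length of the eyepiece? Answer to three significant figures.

3.50 cm

|M| = f_obj/f_eye, so f_eye = f_obj/|M| = 195.5/55.9 = 3.497 cm.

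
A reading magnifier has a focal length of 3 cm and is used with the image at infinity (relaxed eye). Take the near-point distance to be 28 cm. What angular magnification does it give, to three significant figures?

M = D/f = 28/3 = 9.333.

9.33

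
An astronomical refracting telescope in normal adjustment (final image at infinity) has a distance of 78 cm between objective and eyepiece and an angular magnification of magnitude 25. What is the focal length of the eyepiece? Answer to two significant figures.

In normal adjustment the tube length equals f_obj + f_eye and |M| = f_obj/f_eye.
So f_obj = 25 f_eye and 25 f_eye + f_eye = 78 cm, giving f_eye = 78/26 = 3.000 cm and f_obj = 75.000 cm.

3.0 cm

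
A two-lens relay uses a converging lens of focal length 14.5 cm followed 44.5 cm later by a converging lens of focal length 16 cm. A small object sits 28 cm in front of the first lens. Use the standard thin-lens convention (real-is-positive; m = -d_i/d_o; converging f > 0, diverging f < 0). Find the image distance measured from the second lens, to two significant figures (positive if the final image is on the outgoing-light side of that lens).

Applying the thin-lens equation to the first lens, 1/14.5 = 1/28 + 1/d_i1, which gives d_i1 = 30.074 cm.
The intermediate image is 30.074 cm to the right of lens 1, so d_o2 = L - d_i1 = 44.5 - 30.074 = 14.426 cm.
Applying the thin-lens equation again with f_2 = 16 cm and d_o2 = 14.426 cm gives d_i2 = -146.635 cm.

-150 cm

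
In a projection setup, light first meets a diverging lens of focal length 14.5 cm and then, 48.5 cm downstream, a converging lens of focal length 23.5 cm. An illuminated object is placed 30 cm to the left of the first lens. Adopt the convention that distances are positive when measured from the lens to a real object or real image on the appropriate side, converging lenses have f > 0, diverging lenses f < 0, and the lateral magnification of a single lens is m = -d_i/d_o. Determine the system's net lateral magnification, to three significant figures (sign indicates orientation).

Applying the thin-lens equation to the first lens, 1/(-14.5) = 1/30 + 1/d_i1, which gives d_i1 = -9.775 cm.
Its lateral magnification is m_1 = -d_i1/d_o1 = -(-9.775)/30 = 0.3258.
With d_i1 < 0 the first image is virtual and lies on the object side; the object distance for lens 2 is d_o2 = 48.5 - (-9.775) = 58.275 cm.
Applying the thin-lens equation again with f_2 = 23.5 cm and d_o2 = 58.275 cm gives d_i2 = 39.381 cm.
m_2 = -(39.381)/(58.275) = -0.6758.
Total m = m_1 x m_2 = (0.3258)(-0.6758) = -0.2202.

-0.220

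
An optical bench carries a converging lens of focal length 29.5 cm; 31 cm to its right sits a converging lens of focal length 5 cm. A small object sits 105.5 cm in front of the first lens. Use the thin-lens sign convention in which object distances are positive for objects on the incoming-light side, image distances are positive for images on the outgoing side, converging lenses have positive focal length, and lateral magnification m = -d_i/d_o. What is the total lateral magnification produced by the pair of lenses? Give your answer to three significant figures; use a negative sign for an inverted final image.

-0.130

Applying the thin-lens equation to the first lens, 1/29.5 = 1/105.5 + 1/d_i1, which gives d_i1 = 40.951 cm.
Its lateral magnification is m_1 = -d_i1/d_o1 = -(40.951)/105.5 = -0.3882.
This image would form 40.951 cm past lens 1, i.e. 9.951 cm beyond lens 2, so it is a virtual object for lens 2: d_o2 = 31 - 40.951 = -9.951 cm.
Applying the thin-lens equation again with f_2 = 5 cm and d_o2 = -9.951 cm gives d_i2 = 3.328 cm.
m_2 = -(3.328)/(-9.951) = 0.3344.
Overall magnification: m = m_1 m_2 = -0.1298.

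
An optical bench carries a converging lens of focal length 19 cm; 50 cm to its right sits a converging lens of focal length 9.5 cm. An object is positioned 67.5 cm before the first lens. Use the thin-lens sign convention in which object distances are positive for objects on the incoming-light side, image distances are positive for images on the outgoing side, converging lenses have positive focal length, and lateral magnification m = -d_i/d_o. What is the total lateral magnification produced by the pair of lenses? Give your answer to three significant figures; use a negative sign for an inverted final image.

Applying the thin-lens equation to the first lens, 1/19 = 1/67.5 + 1/d_i1, which gives d_i1 = 26.443 cm.
Its lateral magnification is m_1 = -d_i1/d_o1 = -(26.443)/67.5 = -0.3918.
The intermediate image is 26.443 cm to the right of lens 1, so d_o2 = L - d_i1 = 50 - 26.443 = 23.557 cm.
Applying the thin-lens equation again with f_2 = 9.5 cm and d_o2 = 23.557 cm gives d_i2 = 15.920 cm.
m_2 = -(15.920)/(23.557) = -0.6758.
The system's lateral magnification is m_1 m_2 = (-0.3918)(-0.6758) = 0.2648.

0.265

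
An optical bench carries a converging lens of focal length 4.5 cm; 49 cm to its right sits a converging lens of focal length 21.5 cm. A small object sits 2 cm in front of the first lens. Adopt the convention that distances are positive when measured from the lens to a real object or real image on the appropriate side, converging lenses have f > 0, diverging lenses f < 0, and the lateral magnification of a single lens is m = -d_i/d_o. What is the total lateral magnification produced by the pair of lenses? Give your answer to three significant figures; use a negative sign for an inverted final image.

-1.24

First lens: d_i1 = 1/(1/4.5 - 1/2) = -3.600 cm.
m_1 = -(-3.600)/2 = 1.8000.
The intermediate image is virtual, 3.600 cm to the left of lens 1, so d_o2 = L - d_i1 = 49 - (-3.600) = 52.600 cm.
Second lens: d_i2 = 1/(1/21.5 - 1/(52.600)) = 36.363 cm.
m_2 = -(36.363)/(52.600) = -0.6913.
The system's lateral magnification is m_1 m_2 = (1.8000)(-0.6913) = -1.2444.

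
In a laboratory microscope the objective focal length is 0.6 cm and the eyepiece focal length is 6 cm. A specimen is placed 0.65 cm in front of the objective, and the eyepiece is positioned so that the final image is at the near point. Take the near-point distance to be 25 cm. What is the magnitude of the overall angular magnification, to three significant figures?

Objective: 1/d_i = 1/f_obj - 1/d_o = 1/0.6 - 1/0.65 = 0.12821 cm^-1, so d_i = 7.800 cm.
m_obj = -d_i/d_o = -7.800/0.65 = -12.000.
Eyepiece angular magnification (image at near point): M_eye = 1 + D/f_e = 1 + 25/6 = 5.167.
Overall M = m_obj x M_eye = (-12.000)(5.167) = -62.00.
|M| = 62.00.

62.0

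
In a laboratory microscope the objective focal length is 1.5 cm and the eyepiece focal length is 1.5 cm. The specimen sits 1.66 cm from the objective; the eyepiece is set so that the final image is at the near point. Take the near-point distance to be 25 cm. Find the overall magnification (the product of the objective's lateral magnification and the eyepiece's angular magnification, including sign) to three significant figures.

Objective: 1/d_i = 1/f_obj - 1/d_o = 1/1.5 - 1/1.66 = 0.06426 cm^-1, so d_i = 15.563 cm.
m_obj = -d_i/d_o = -15.563/1.66 = -9.375.
Eyepiece angular magnification (image at near point): M_eye = 1 + D/f_e = 1 + 25/1.5 = 17.667.
Overall M = m_obj x M_eye = (-9.375)(17.667) = -165.63.

-166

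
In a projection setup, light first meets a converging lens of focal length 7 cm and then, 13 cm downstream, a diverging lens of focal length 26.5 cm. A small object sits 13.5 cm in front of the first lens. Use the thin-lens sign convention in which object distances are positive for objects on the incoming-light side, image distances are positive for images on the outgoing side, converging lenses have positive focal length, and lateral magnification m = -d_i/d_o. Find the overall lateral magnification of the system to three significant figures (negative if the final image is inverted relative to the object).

Applying the thin-lens equation to the first lens, 1/7 = 1/13.5 + 1/d_i1, which gives d_i1 = 14.538 cm.
Its lateral magnification is m_1 = -d_i1/d_o1 = -(14.538)/13.5 = -1.0769.
This image would form 14.538 cm past lens 1, i.e. 1.538 cm beyond lens 2, so it is a virtual object for lens 2: d_o2 = 13 - 14.538 = -1.538 cm.
Applying the thin-lens equation again with f_2 = -26.5 cm and d_o2 = -1.538 cm gives d_i2 = 1.633 cm.
m_2 = -(1.633)/(-1.538) = 1.0616.
Total m = m_1 x m_2 = (-1.0769)(1.0616) = -1.1433.

-1.14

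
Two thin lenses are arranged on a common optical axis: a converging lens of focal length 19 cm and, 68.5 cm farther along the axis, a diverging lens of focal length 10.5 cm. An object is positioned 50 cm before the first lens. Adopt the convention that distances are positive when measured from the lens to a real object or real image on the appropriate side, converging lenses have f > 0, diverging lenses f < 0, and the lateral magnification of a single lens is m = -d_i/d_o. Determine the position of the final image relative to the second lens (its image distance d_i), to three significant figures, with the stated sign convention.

Lens 1: 1/d_i1 = 1/f_1 - 1/d_o1 = 1/19 - 1/50 = 0.03263 cm^-1, so d_i1 = 30.645 cm.
Object distance for lens 2: d_o2 = 68.5 - 30.645 = 37.855 cm.
Lens 2: 1/d_i2 = 1/f_2 - 1/d_o2 = 1/(-10.5) - 1/(37.855) = -0.12165 cm^-1, so d_i2 = -8.220 cm.

-8.22 cm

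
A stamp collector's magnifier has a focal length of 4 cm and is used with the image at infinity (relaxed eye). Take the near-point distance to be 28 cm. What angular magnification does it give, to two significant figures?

7.0

M = D/f = 28/4 = 7.000.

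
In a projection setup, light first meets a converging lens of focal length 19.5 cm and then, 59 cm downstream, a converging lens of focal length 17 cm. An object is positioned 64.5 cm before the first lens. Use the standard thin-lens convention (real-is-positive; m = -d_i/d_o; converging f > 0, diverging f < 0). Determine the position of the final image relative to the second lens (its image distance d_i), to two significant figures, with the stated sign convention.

38 cm

Lens 1: 1/d_i1 = 1/f_1 - 1/d_o1 = 1/19.5 - 1/64.5 = 0.03578 cm^-1, so d_i1 = 27.950 cm.
The intermediate image is 27.950 cm to the right of lens 1, so d_o2 = L - d_i1 = 59 - 27.950 = 31.050 cm.
Lens 2: 1/d_i2 = 1/f_2 - 1/d_o2 = 1/17 - 1/(31.050) = 0.02662 cm^-1, so d_i2 = 37.569 cm.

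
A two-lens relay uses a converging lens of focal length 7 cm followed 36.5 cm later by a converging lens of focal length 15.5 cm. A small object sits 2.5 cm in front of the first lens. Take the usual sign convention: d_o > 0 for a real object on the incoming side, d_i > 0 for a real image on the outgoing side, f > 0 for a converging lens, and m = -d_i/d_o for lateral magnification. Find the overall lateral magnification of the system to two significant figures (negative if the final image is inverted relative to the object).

-0.97

Applying the thin-lens equation to the first lens, 1/7 = 1/2.5 + 1/d_i1, which gives d_i1 = -3.889 cm.
Its lateral magnification is m_1 = -d_i1/d_o1 = -(-3.889)/2.5 = 1.5556.
The intermediate image is virtual, 3.889 cm to the left of lens 1, so d_o2 = L - d_i1 = 36.5 - (-3.889) = 40.389 cm.
Applying the thin-lens equation again with f_2 = 15.5 cm and d_o2 = 40.389 cm gives d_i2 = 25.153 cm.
m_2 = -(25.153)/(40.389) = -0.6228.
Total m = m_1 x m_2 = (1.5556)(-0.6228) = -0.9688.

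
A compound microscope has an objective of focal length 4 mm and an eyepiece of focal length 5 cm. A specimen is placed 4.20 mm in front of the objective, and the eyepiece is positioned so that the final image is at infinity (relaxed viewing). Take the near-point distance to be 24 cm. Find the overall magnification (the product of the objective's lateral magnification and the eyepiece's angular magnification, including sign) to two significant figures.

-96

Convert to cm: f_obj = 4 mm = 0.4 cm; d_o = 4.20 mm = 0.42 cm.
Objective: 1/d_i = 1/f_obj - 1/d_o = 1/0.4 - 1/0.42 = 0.11905 cm^-1, so d_i = 8.400 cm.
m_obj = -d_i/d_o = -8.400/0.42 = -20.000.
Eyepiece angular magnification (image at infinity): M_eye = D/f_e = 24/5 = 4.800.
Overall M = m_obj x M_eye = (-20.000)(4.800) = -96.00.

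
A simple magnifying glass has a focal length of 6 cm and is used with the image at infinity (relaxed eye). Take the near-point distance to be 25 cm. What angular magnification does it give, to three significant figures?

4.17

M = D/f = 25/6 = 4.167.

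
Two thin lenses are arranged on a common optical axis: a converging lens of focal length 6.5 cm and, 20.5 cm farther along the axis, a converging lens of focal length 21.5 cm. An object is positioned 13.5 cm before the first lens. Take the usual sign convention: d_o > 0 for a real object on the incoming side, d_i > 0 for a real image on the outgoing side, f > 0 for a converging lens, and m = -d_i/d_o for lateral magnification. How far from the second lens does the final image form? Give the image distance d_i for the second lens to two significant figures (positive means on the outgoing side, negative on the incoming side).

First lens: d_i1 = 1/(1/6.5 - 1/13.5) = 12.536 cm.
Object distance for lens 2: d_o2 = 20.5 - 12.536 = 7.964 cm.
Second lens: d_i2 = 1/(1/21.5 - 1/(7.964)) = -12.650 cm.

-13 cm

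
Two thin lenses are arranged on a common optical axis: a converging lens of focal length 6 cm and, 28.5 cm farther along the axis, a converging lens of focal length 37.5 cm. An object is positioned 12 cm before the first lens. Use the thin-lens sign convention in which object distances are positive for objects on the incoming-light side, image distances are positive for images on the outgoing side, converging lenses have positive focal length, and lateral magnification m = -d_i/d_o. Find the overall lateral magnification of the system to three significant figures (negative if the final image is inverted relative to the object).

-1.79

First lens: d_i1 = 1/(1/6 - 1/12) = 12.000 cm.
m_1 = -(12.000)/12 = -1.0000.
Object distance for lens 2: d_o2 = 28.5 - 12.000 = 16.500 cm.
Second lens: d_i2 = 1/(1/37.5 - 1/(16.500)) = -29.464 cm.
m_2 = -(-29.464)/(16.500) = 1.7857.
The system's lateral magnification is m_1 m_2 = (-1.0000)(1.7857) = -1.7857.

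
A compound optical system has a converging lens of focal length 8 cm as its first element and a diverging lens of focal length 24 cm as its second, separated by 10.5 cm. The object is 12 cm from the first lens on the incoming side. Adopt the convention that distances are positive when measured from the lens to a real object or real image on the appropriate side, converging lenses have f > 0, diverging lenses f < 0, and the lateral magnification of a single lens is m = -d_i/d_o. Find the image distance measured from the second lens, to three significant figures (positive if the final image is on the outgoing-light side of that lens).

30.9 cm

Lens 1: 1/d_i1 = 1/f_1 - 1/d_o1 = 1/8 - 1/12 = 0.04167 cm^-1, so d_i1 = 24.000 cm.
Since 24.000 cm > 10.5 cm, the first image lies past the second lens and serves as a virtual object: d_o2 = L - d_i1 = -13.500 cm.
Lens 2: 1/d_i2 = 1/f_2 - 1/d_o2 = 1/(-24) - 1/(-13.500) = 0.03241 cm^-1, so d_i2 = 30.857 cm.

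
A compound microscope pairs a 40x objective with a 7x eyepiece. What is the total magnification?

280

The overall magnification of a compound microscope is the product of the objective and eyepiece magnifications:
M = M_obj x M_eye = 40 x 7 = 280.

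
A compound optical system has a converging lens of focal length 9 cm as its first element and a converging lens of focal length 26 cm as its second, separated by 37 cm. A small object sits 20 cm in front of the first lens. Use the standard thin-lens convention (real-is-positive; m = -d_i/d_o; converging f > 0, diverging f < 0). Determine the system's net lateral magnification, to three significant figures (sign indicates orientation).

-3.97

Applying the thin-lens equation to the first lens, 1/9 = 1/20 + 1/d_i1, which gives d_i1 = 16.364 cm.
Its lateral magnification is m_1 = -d_i1/d_o1 = -(16.364)/20 = -0.8182.
The intermediate image is 16.364 cm to the right of lens 1, so d_o2 = L - d_i1 = 37 - 16.364 = 20.636 cm.
Applying the thin-lens equation again with f_2 = 26 cm and d_o2 = 20.636 cm gives d_i2 = -100.034 cm.
m_2 = -(-100.034)/(20.636) = 4.8475.
Overall magnification: m = m_1 m_2 = -3.9661.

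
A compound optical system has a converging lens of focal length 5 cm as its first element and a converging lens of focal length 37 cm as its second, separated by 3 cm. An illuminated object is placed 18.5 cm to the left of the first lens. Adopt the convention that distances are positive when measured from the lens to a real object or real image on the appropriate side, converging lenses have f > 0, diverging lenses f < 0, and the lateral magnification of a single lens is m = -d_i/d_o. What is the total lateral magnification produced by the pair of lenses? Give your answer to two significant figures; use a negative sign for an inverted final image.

-0.34

First lens: d_i1 = 1/(1/5 - 1/18.5) = 6.852 cm.
m_1 = -(6.852)/18.5 = -0.3704.
Since 6.852 cm > 3 cm, the first image lies past the second lens and serves as a virtual object: d_o2 = L - d_i1 = -3.852 cm.
Second lens: d_i2 = 1/(1/37 - 1/(-3.852)) = 3.489 cm.
m_2 = -(3.489)/(-3.852) = 0.9057.
Total m = m_1 x m_2 = (-0.3704)(0.9057) = -0.3354.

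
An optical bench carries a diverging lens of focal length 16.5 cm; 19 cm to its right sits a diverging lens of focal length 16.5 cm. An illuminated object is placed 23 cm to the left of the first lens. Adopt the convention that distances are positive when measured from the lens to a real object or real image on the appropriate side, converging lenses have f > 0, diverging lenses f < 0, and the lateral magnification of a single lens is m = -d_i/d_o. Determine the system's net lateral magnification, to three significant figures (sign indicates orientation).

0.153

Lens 1: 1/d_i1 = 1/f_1 - 1/d_o1 = 1/(-16.5) - 1/23 = -0.10408 cm^-1, so d_i1 = -9.608 cm.
m_1 = -(-9.608)/23 = 0.4177.
The intermediate image is virtual, 9.608 cm to the left of lens 1, so d_o2 = L - d_i1 = 19 - (-9.608) = 28.608 cm.
Lens 2: 1/d_i2 = 1/f_2 - 1/d_o2 = 1/(-16.5) - 1/(28.608) = -0.09556 cm^-1, so d_i2 = -10.464 cm.
m_2 = -(-10.464)/(28.608) = 0.3658.
Overall magnification: m = m_1 m_2 = 0.1528.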